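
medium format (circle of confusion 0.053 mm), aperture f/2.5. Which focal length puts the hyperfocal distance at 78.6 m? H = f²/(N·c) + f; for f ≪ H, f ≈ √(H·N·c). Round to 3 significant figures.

From H = f²/(N·c) + f, with f ≪ H: f ≈ √(H·N·c) = √(78600 × 2.5 × 0.053) = √10414 ≈ 102.1 mm.
The +f correction barely moves this — solving exactly, f² + N·c·f − N·c·H = 0 ⇒ f = (−N·c + √((N·c)² + 4·N·c·H))/2 = (−0.1325 + √41658)/2 ≈ 101.99 mm, so f ≈ 102 mm.

102 mm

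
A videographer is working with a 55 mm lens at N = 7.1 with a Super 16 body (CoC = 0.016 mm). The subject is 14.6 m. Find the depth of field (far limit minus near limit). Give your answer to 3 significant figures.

Hyperfocal distance H = f²/(N·c) + f = 55²/(7.1 × 0.016) + 55 = 3025/0.1136 + 55 ≈ 26683.5 mm ≈ 26.68 m.
Near limit Dn = s·(H − f)/(H + s − 2f) = 14600 × (26683.5 − 55) / (26683.5 + 14600 − 2 × 55) = 14600 × 26628.5 / 41173.5 ≈ 9442 mm.
Far limit Df = s·(H − f)/(H − s) = 14600 × (26683.5 − 55) / (26683.5 − 14600) = 14600 × 26628.5 / 12083.5 ≈ 32174 mm.
Depth of field = Df − Dn = 32174 − 9442 ≈ 22732 mm ≈ 22.7 m.

22.7 m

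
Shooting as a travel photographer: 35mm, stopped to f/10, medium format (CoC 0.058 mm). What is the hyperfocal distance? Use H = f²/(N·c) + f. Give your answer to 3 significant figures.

2.15 m

Hyperfocal distance H = f²/(N·c) + f = 35²/(10 × 0.058) + 35 = 1225/0.58 + 35 ≈ 2147.1 mm ≈ 2.15 m.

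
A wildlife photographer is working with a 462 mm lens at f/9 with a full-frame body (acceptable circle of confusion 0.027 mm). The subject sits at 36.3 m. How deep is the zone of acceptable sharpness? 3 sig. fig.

2.97 m

Hyperfocal distance H = f²/(N·c) + f = 462²/(9 × 0.027) + 462 = 213444/0.243 + 462 ≈ 878832.4 mm ≈ 878.8 m.
Near limit Dn = s·(H − f)/(H + s − 2f) = 36300 × (878832.4 − 462) / (878832.4 + 36300 − 2 × 462) = 36300 × 878370.4 / 914208.4 ≈ 34877.0 mm.
Far limit Df = s·(H − f)/(H − s) = 36300 × (878832.4 − 462) / (878832.4 − 36300) = 36300 × 878370.4 / 842532.4 ≈ 37844.1 mm.
Depth of field = Df − Dn = 37844.1 − 34877.0 ≈ 2967.1 mm ≈ 2.97 m.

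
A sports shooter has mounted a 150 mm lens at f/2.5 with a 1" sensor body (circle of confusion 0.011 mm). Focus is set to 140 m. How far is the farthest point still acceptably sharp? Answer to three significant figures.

169 m

Hyperfocal distance H = f²/(N·c) + f = 150²/(2.5 × 0.011) + 150 = 22500/0.0275 + 150 ≈ 818331.8 mm ≈ 818.3 m.
Far limit Df = s·(H − f)/(H − s) = 140000 × (818331.8 − 150) / (818331.8 − 140000) = 140000 × 818181.8 / 678331.8 ≈ 168863 mm ≈ 169 m.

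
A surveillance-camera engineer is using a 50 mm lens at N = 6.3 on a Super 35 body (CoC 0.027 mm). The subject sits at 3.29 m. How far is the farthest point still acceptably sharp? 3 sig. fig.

4.22 m

Hyperfocal distance H = f²/(N·c) + f = 50²/(6.3 × 0.027) + 50 = 2500/0.1701 + 50 ≈ 14747.2 mm ≈ 14.75 m.
Far limit Df = s·(H − f)/(H − s) = 3290 × (14747.2 − 50) / (14747.2 − 3290) = 3290 × 14697.2 / 11457.2 ≈ 4220.4 mm ≈ 4.22 m.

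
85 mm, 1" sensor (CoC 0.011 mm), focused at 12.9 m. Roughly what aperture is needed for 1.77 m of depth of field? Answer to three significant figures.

f/3.50

Write h = H − f = f²/(N·c). The thin-lens limits are Dn = s·h/(h + (s−f)) and Df = s·h/(h − (s−f)), so DoF = Df − Dn = 2·s·(s−f)·h / (h² − (s−f)²).
That is a quadratic in h: DoF·h² − 2·s·(s−f)·h − DoF·(s−f)² = 0 ⇒ h = (s−f)·(s + √(s² + DoF²)) / DoF = 12815 × (12900 + √(12900² + 1770²)) / 1770 = 12815 × (12900 + 13020.9) / 1770 ≈ 187670 mm.
Then N = f²/(c·h) = 85² / (0.011 × 187670) = 7225 / 2064.4 ≈ 3.50.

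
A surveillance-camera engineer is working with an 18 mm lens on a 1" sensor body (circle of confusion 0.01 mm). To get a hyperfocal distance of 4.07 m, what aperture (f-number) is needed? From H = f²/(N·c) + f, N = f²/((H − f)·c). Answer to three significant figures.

f/8

Rearrange H = f²/(N·c) + f for N: N = f² / ((H − f)·c).
N = 18² / ((4070 − 18) × 0.01) = 324 / 40.52 ≈ 8.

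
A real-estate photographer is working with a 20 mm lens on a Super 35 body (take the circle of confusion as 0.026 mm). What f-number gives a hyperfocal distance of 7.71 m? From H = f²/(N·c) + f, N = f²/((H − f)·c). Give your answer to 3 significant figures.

Rearrange H = f²/(N·c) + f for N: N = f² / ((H − f)·c).
N = 20² / ((7710 − 20) × 0.026) = 400 / 199.9 ≈ 2.00.

f/2.00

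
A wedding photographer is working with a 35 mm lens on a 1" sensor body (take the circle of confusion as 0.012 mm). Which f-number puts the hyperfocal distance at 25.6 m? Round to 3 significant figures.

Rearrange H = f²/(N·c) + f for N: N = f² / ((H − f)·c).
N = 35² / ((25600 − 35) × 0.012) = 1225 / 306.8 ≈ 3.99.

f/3.99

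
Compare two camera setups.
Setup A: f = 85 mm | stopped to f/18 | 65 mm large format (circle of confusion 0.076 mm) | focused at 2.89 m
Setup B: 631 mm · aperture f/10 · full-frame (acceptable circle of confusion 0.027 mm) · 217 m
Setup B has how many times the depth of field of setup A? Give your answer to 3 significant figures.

15.2

Setup A: H = 85²/(18×0.076) + 85 ≈ 5366.4 mm; DoF = Df − Dn = 6163.4 − 1887.5 ≈ 4275.9 mm.
Setup B: H = 631²/(10×0.027) + 631 ≈ 1475301.4 mm; DoF = Df − Dn = 254314 − 189235 ≈ 65079 mm.
Ratio = 65079 / 4275.9 ≈ 15.2.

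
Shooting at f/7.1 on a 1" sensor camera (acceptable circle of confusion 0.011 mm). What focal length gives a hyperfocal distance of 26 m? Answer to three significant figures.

From H = f²/(N·c) + f, with f ≪ H: f ≈ √(H·N·c) = √(26000 × 7.1 × 0.011) = √2030.6 ≈ 45.06 mm.
Exact: f² + N·c·f − N·c·H = 0 ⇒ f = (−N·c + √((N·c)² + 4·N·c·H))/2 = (−0.0781 + √8122.4)/2 ≈ 45.023 mm ≈ 45.0 mm.

45.0 mm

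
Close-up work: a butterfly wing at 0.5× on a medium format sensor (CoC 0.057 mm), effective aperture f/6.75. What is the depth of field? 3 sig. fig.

3.08 mm

At magnification m, DoF ≈ 2·N_eff·c/m² = 2 × 6.75 × 0.057 / 0.5² = 0.7695 / 0.25 ≈ 3.08 mm.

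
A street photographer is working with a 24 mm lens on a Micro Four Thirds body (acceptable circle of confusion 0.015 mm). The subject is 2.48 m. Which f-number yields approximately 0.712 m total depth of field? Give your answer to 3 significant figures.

f/2.20

Write h = H − f = f²/(N·c). The thin-lens limits are Dn = s·h/(h + (s−f)) and Df = s·h/(h − (s−f)), so DoF = Df − Dn = 2·s·(s−f)·h / (h² − (s−f)²).
That is a quadratic in h: DoF·h² − 2·s·(s−f)·h − DoF·(s−f)² = 0 ⇒ h = (s−f)·(s + √(s² + DoF²)) / DoF = 2456 × (2480 + √(2480² + 712²)) / 712 = 2456 × (2480 + 2580.18) / 712 ≈ 17455 mm.
Then N = f²/(c·h) = 24² / (0.015 × 17455) = 576 / 261.82 ≈ 2.20.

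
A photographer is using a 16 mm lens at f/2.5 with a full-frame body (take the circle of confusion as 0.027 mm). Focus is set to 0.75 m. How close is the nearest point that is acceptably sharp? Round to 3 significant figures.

Hyperfocal distance H = f²/(N·c) + f = 16²/(2.5 × 0.027) + 16 = 256/0.0675 + 16 ≈ 3808.6 mm ≈ 3.809 m.
Near limit Dn = s·(H − f)/(H + s − 2f) = 750 × (3808.6 − 16) / (3808.6 + 750 − 2 × 16) = 750 × 3792.6 / 4526.6 ≈ 628.39 mm ≈ 0.628 m.

0.628 m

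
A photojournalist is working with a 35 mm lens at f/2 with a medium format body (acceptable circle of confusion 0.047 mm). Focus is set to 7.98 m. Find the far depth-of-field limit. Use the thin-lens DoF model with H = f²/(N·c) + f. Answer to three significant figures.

20.4 m

Hyperfocal distance H = f²/(N·c) + f = 35²/(2 × 0.047) + 35 = 1225/0.094 + 35 ≈ 13066.9 mm ≈ 13.07 m.
Far limit Df = s·(H − f)/(H − s) = 7980 × (13066.9 − 35) / (13066.9 − 7980) = 7980 × 13031.9 / 5086.9 ≈ 20444 mm ≈ 20.4 m.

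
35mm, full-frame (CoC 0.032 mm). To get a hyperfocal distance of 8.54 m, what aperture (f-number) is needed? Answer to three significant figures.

f/4.50

Rearrange H = f²/(N·c) + f for N: N = f² / ((H − f)·c).
N = 35² / ((8540 − 35) × 0.032) = 1225 / 272.2 ≈ 4.50.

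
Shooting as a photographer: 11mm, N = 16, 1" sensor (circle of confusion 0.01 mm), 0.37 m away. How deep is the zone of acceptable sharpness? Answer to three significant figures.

453 mm

Hyperfocal distance H = f²/(N·c) + f = 11²/(16 × 0.01) + 11 = 121/0.16 + 11 ≈ 767.2 mm ≈ 0.767 m.
Near limit Dn = s·(H − f)/(H + s − 2f) = 370 × (767.2 − 11) / (767.2 + 370 − 2 × 11) = 370 × 756.2 / 1115.2 ≈ 250.90 mm.
Far limit Df = s·(H − f)/(H − s) = 370 × (767.2 − 11) / (767.2 − 370) = 370 × 756.2 / 397.2 ≈ 704.37 mm.
Depth of field = Df − Dn = 704.37 − 250.90 ≈ 453.47 mm.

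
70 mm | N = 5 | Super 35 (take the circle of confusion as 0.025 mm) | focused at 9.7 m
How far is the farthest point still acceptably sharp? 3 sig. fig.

Hyperfocal distance H = f²/(N·c) + f = 70²/(5 × 0.025) + 70 = 4900/0.125 + 70 ≈ 39270.0 mm ≈ 39.27 m.
Far limit Df = s·(H − f)/(H − s) = 9700 × (39270.0 − 70) / (39270.0 − 9700) = 9700 × 39200.0 / 29570.0 ≈ 12859 mm ≈ 12.9 m.

12.9 m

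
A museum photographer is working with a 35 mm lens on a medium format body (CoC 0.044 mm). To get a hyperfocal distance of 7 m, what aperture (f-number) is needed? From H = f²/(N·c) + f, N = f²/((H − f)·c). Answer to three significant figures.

Rearrange H = f²/(N·c) + f for N: N = f² / ((H − f)·c).
N = 35² / ((7000 − 35) × 0.044) = 1225 / 306.5 ≈ 4.

f/4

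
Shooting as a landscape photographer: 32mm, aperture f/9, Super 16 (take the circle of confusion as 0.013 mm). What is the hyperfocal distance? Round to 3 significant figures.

Hyperfocal distance H = f²/(N·c) + f = 32²/(9 × 0.013) + 32 = 1024/0.117 + 32 ≈ 8784.1 mm ≈ 8.78 m.

8.78 m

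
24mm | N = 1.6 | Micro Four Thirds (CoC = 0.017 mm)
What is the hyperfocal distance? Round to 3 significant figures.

21.2 m

Hyperfocal distance H = f²/(N·c) + f = 24²/(1.6 × 0.017) + 24 = 576/0.0272 + 24 ≈ 21200.5 mm ≈ 21.2 m.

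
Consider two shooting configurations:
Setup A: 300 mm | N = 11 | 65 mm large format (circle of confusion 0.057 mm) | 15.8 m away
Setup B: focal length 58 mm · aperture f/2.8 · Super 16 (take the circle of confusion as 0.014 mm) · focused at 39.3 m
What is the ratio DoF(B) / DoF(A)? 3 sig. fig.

13.2

Setup A: H = 300²/(11×0.057) + 300 ≈ 143840.7 mm; DoF = Df − Dn = 17712.7 − 14260.1 ≈ 3452.6 mm.
Setup B: H = 58²/(2.8×0.014) + 58 ≈ 85874.3 mm; DoF = Df − Dn = 72413 − 26968 ≈ 45445 mm.
Ratio = 45445 / 3452.6 ≈ 13.2.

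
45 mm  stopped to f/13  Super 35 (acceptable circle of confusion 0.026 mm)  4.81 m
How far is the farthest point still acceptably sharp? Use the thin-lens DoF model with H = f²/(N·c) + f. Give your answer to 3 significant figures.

Hyperfocal distance H = f²/(N·c) + f = 45²/(13 × 0.026) + 45 = 2025/0.338 + 45 ≈ 6036.1 mm ≈ 6.036 m.
Far limit Df = s·(H − f)/(H − s) = 4810 × (6036.1 − 45) / (6036.1 − 4810) = 4810 × 5991.1 / 1226.1 ≈ 23503 mm ≈ 23.5 m.

23.5 m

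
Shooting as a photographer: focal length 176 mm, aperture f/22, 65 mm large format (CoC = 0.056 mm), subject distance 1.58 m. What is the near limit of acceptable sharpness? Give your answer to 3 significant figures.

1.50 m

Hyperfocal distance H = f²/(N·c) + f = 176²/(22 × 0.056) + 176 = 30976/1.232 + 176 ≈ 25318.9 mm ≈ 25.32 m.
Near limit Dn = s·(H − f)/(H + s − 2f) = 1580 × (25318.9 − 176) / (25318.9 + 1580 − 2 × 176) = 1580 × 25142.9 / 26546.9 ≈ 1496.4 mm ≈ 1.50 m.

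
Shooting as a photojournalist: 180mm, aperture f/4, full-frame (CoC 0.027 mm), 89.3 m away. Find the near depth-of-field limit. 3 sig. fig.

Hyperfocal distance H = f²/(N·c) + f = 180²/(4 × 0.027) + 180 = 32400/0.108 + 180 ≈ 300180.0 mm ≈ 300.2 m.
Near limit Dn = s·(H − f)/(H + s − 2f) = 89300 × (300180.0 − 180) / (300180.0 + 89300 − 2 × 180) = 89300 × 300000.0 / 389120.0 ≈ 68848 mm ≈ 68.8 m.

68.8 m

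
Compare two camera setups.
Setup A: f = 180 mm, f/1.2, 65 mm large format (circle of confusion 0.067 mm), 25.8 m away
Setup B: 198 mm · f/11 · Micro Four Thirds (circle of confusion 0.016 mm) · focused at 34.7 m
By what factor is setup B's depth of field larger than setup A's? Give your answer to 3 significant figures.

3.34

Setup A: H = 180²/(1.2×0.067) + 180 ≈ 403165.1 mm; DoF = Df − Dn = 27551.6 − 24257.8 ≈ 3293.8 mm.
Setup B: H = 198²/(11×0.016) + 198 ≈ 222948.0 mm; DoF = Df − Dn = 41060 − 30046 ≈ 11014 mm.
Ratio = 11014 / 3293.8 ≈ 3.34.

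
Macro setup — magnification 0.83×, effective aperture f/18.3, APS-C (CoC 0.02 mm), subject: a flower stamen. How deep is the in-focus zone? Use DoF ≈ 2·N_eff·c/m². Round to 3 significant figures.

At magnification m, DoF ≈ 2·N_eff·c/m² = 2 × 18.3 × 0.02 / 0.83² = 0.732 / 0.6889 ≈ 1.06 mm.

1.06 mm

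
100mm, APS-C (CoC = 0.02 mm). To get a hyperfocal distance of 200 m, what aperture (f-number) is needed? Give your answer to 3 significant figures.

Rearrange H = f²/(N·c) + f for N: N = f² / ((H − f)·c).
N = 100² / ((200000 − 100) × 0.02) = 10000 / 3998 ≈ 2.50.

f/2.50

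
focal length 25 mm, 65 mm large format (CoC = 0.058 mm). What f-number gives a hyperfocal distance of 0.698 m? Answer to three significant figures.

Rearrange H = f²/(N·c) + f for N: N = f² / ((H − f)·c).
N = 25² / ((698 − 25) × 0.058) = 625 / 39.03 ≈ 16.

f/16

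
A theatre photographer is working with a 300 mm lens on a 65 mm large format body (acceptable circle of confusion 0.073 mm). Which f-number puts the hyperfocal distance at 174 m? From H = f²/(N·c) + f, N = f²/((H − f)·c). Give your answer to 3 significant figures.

Rearrange H = f²/(N·c) + f for N: N = f² / ((H − f)·c).
N = 300² / ((174000 − 300) × 0.073) = 90000 / 12680 ≈ 7.10.

f/7.10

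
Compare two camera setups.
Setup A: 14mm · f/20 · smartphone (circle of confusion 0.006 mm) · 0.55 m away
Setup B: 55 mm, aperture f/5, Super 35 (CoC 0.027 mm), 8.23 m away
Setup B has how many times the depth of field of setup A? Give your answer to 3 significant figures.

17.1

Setup A: H = 14²/(20×0.006) + 14 ≈ 1647.3 mm; DoF = Df − Dn = 818.65 − 414.11 ≈ 404.54 mm.
Setup B: H = 55²/(5×0.027) + 55 ≈ 22462.4 mm; DoF = Df − Dn = 12957.3 − 6030.0 ≈ 6927.3 mm.
Ratio = 6927.3 / 404.54 ≈ 17.1.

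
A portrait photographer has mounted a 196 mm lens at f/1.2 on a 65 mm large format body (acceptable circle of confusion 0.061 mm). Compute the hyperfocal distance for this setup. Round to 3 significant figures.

Hyperfocal distance H = f²/(N·c) + f = 196²/(1.2 × 0.061) + 196 = 38416/0.0732 + 196 ≈ 525004.7 mm ≈ 525 m.

525 m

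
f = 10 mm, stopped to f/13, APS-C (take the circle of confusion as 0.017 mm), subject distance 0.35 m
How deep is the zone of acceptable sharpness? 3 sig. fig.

Hyperfocal distance H = f²/(N·c) + f = 10²/(13 × 0.017) + 10 = 100/0.221 + 10 ≈ 462.5 mm ≈ 0.462 m.
Near limit Dn = s·(H − f)/(H + s − 2f) = 350 × (462.5 − 10) / (462.5 + 350 − 2 × 10) = 350 × 452.5 / 792.5 ≈ 199.8 mm.
Far limit Df = s·(H − f)/(H − s) = 350 × (462.5 − 10) / (462.5 − 350) = 350 × 452.5 / 112.5 ≈ 1407.9 mm.
Depth of field = Df − Dn = 1407.9 − 199.8 ≈ 1208.1 mm ≈ 1.21 m.

1.21 m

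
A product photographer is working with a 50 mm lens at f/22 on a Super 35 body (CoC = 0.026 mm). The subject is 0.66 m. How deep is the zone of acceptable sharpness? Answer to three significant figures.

188 mm

Hyperfocal distance H = f²/(N·c) + f = 50²/(22 × 0.026) + 50 = 2500/0.572 + 50 ≈ 4420.6 mm ≈ 4.421 m.
Near limit Dn = s·(H − f)/(H + s − 2f) = 660 × (4420.6 − 50) / (4420.6 + 660 − 2 × 50) = 660 × 4370.6 / 4980.6 ≈ 579.17 mm.
Far limit Df = s·(H − f)/(H − s) = 660 × (4420.6 − 50) / (4420.6 − 660) = 660 × 4370.6 / 3760.6 ≈ 767.06 mm.
Depth of field = Df − Dn = 767.06 − 579.17 ≈ 187.89 mm.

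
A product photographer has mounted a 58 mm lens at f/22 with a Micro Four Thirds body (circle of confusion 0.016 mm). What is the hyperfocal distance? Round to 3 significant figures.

9.61 m

Hyperfocal distance H = f²/(N·c) + f = 58²/(22 × 0.016) + 58 = 3364/0.352 + 58 ≈ 9614.8 mm ≈ 9.61 m.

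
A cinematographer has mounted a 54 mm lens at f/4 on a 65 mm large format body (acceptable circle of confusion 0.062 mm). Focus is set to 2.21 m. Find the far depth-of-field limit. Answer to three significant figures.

2.71 m

Hyperfocal distance H = f²/(N·c) + f = 54²/(4 × 0.062) + 54 = 2916/0.248 + 54 ≈ 11812.1 mm ≈ 11.81 m.
Far limit Df = s·(H − f)/(H − s) = 2210 × (11812.1 − 54) / (11812.1 − 2210) = 2210 × 11758.1 / 9602.1 ≈ 2706.2 mm ≈ 2.71 m.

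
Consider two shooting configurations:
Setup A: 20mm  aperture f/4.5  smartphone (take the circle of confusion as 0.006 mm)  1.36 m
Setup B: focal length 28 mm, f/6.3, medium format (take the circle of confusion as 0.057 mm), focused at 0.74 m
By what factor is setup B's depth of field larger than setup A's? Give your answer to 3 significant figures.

Setup A: H = 20²/(4.5×0.006) + 20 ≈ 14834.8 mm; DoF = Df − Dn = 1495.24 − 1247.19 ≈ 248.05 mm.
Setup B: H = 28²/(6.3×0.057) + 28 ≈ 2211.2 mm; DoF = Df − Dn = 1098.12 − 558.02 ≈ 540.10 mm.
Ratio = 540.10 / 248.05 ≈ 2.18.

2.18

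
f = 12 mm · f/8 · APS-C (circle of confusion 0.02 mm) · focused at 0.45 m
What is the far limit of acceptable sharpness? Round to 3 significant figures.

0.877 m

Hyperfocal distance H = f²/(N·c) + f = 12²/(8 × 0.02) + 12 = 144/0.16 + 12 ≈ 912.0 mm ≈ 0.912 m.
Far limit Df = s·(H − f)/(H − s) = 450 × (912.0 − 12) / (912.0 − 450) = 450 × 900.0 / 462.0 ≈ 876.62 mm ≈ 0.877 m.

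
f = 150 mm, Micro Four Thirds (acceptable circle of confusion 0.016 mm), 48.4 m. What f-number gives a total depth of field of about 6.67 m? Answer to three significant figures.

Write h = H − f = f²/(N·c). The thin-lens limits are Dn = s·h/(h + (s−f)) and Df = s·h/(h − (s−f)), so DoF = Df − Dn = 2·s·(s−f)·h / (h² − (s−f)²).
That is a quadratic in h: DoF·h² − 2·s·(s−f)·h − DoF·(s−f)² = 0 ⇒ h = (s−f)·(s + √(s² + DoF²)) / DoF = 48250 × (48400 + √(48400² + 6670²)) / 6670 = 48250 × (48400 + 48857.4) / 6670 ≈ 703549 mm.
Then N = f²/(c·h) = 150² / (0.016 × 703549) = 22500 / 11257 ≈ 2.00.

f/2.00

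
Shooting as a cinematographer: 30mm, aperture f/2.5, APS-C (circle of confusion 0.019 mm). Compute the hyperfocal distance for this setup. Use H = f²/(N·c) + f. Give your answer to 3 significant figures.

19.0 m

Hyperfocal distance H = f²/(N·c) + f = 30²/(2.5 × 0.019) + 30 = 900/0.0475 + 30 ≈ 18977.4 mm ≈ 19.0 m.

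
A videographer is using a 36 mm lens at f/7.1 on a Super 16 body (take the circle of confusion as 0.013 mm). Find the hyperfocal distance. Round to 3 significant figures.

14.1 m

Hyperfocal distance H = f²/(N·c) + f = 36²/(7.1 × 0.013) + 36 = 1296/0.0923 + 36 ≈ 14077.2 mm ≈ 14.1 m.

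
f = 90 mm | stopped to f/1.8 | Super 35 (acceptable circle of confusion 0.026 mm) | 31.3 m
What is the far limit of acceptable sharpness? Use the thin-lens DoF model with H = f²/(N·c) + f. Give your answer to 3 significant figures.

Hyperfocal distance H = f²/(N·c) + f = 90²/(1.8 × 0.026) + 90 = 8100/0.0468 + 90 ≈ 173166.9 mm ≈ 173.2 m.
Far limit Df = s·(H − f)/(H − s) = 31300 × (173166.9 − 90) / (173166.9 − 31300) = 31300 × 173076.9 / 141866.9 ≈ 38186 mm ≈ 38.2 m.

38.2 m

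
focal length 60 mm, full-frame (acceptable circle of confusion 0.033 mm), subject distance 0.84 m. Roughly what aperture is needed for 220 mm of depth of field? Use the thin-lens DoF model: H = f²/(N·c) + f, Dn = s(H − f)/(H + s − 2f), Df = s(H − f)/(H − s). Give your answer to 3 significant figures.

Write h = H − f = f²/(N·c). The thin-lens limits are Dn = s·h/(h + (s−f)) and Df = s·h/(h − (s−f)), so DoF = Df − Dn = 2·s·(s−f)·h / (h² − (s−f)²).
That is a quadratic in h: DoF·h² − 2·s·(s−f)·h − DoF·(s−f)² = 0 ⇒ h = (s−f)·(s + √(s² + DoF²)) / DoF = 780 × (840 + √(840² + 220²)) / 220 = 780 × (840 + 868.332) / 220 ≈ 6056.8 mm.
Then N = f²/(c·h) = 60² / (0.033 × 6056.8) = 3600 / 199.87 ≈ 18.

f/18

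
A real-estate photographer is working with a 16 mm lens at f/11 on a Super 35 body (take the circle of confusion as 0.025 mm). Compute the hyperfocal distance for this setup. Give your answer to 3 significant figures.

Hyperfocal distance H = f²/(N·c) + f = 16²/(11 × 0.025) + 16 = 256/0.275 + 16 ≈ 946.9 mm ≈ 0.947 m.

0.947 m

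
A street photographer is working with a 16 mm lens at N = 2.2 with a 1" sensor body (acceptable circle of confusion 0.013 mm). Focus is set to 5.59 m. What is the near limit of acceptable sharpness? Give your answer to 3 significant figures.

Hyperfocal distance H = f²/(N·c) + f = 16²/(2.2 × 0.013) + 16 = 256/0.0286 + 16 ≈ 8967.0 mm ≈ 8.967 m.
Near limit Dn = s·(H − f)/(H + s − 2f) = 5590 × (8967.0 − 16) / (8967.0 + 5590 − 2 × 16) = 5590 × 8951.0 / 14525.0 ≈ 3444.8 mm ≈ 3.44 m.

3.44 m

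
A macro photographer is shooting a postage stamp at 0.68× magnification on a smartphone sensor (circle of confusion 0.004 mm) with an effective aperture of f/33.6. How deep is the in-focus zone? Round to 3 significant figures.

At magnification m, DoF ≈ 2·N_eff·c/m² = 2 × 33.6 × 0.004 / 0.68² = 0.2688 / 0.4624 ≈ 0.581 mm.

0.581 mm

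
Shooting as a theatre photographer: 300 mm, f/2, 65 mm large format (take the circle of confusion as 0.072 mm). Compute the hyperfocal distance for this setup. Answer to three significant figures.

Hyperfocal distance H = f²/(N·c) + f = 300²/(2 × 0.072) + 300 = 90000/0.144 + 300 ≈ 625300.0 mm ≈ 625 m.

625 m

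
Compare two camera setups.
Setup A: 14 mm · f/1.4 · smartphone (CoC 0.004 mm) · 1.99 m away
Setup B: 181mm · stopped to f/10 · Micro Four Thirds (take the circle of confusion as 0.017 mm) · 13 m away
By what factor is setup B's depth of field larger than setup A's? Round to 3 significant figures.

Setup A: H = 14²/(1.4×0.004) + 14 ≈ 35014.0 mm; DoF = Df − Dn = 2109.07 − 1883.65 ≈ 225.42 mm.
Setup B: H = 181²/(10×0.017) + 181 ≈ 192892.8 mm; DoF = Df − Dn = 13926.4 − 12189.2 ≈ 1737.2 mm.
Ratio = 1737.2 / 225.42 ≈ 7.71.

7.71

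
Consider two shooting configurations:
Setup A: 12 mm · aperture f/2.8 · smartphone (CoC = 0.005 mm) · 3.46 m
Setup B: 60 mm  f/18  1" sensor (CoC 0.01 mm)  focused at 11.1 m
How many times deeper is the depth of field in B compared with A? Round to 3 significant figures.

Setup A: H = 12²/(2.8×0.005) + 12 ≈ 10297.7 mm; DoF = Df − Dn = 5204.7 − 2591.3 ≈ 2613.4 mm.
Setup B: H = 60²/(18×0.01) + 60 ≈ 20060.0 mm; DoF = Df − Dn = 24777 − 7152 ≈ 17625 mm.
Ratio = 17625 / 2613.4 ≈ 6.74.

6.74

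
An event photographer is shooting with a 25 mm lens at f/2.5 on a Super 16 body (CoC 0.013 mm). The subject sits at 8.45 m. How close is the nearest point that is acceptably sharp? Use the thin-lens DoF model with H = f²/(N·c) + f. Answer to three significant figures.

5.88 m

Hyperfocal distance H = f²/(N·c) + f = 25²/(2.5 × 0.013) + 25 = 625/0.0325 + 25 ≈ 19255.8 mm ≈ 19.26 m.
Near limit Dn = s·(H − f)/(H + s − 2f) = 8450 × (19255.8 − 25) / (19255.8 + 8450 − 2 × 25) = 8450 × 19230.8 / 27655.8 ≈ 5875.8 mm ≈ 5.88 m.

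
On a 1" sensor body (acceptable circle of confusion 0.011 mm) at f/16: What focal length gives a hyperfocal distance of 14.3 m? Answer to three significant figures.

From H = f²/(N·c) + f, with f ≪ H: f ≈ √(H·N·c) = √(14300 × 16 × 0.011) = √2516.8 ≈ 50.17 mm.
Exact: f² + N·c·f − N·c·H = 0 ⇒ f = (−N·c + √((N·c)² + 4·N·c·H))/2 = (−0.176 + √10067)/2 ≈ 50.080 mm ≈ 50.1 mm.

50.1 mm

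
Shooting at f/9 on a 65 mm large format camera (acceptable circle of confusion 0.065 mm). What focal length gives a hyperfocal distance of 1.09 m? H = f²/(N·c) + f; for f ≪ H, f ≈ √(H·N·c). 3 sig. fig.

25.0 mm

From H = f²/(N·c) + f, with f ≪ H: f ≈ √(H·N·c) = √(1090 × 9 × 0.065) = √637.65 ≈ 25.25 mm.
Exact: f² + N·c·f − N·c·H = 0 ⇒ f = (−N·c + √((N·c)² + 4·N·c·H))/2 = (−0.585 + √2550.9)/2 ≈ 24.961 mm ≈ 25.0 mm.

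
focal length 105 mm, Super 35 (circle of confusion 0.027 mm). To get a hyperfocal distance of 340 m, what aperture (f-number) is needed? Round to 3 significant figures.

Rearrange H = f²/(N·c) + f for N: N = f² / ((H − f)·c).
N = 105² / ((340000 − 105) × 0.027) = 11025 / 9177 ≈ 1.20.

f/1.20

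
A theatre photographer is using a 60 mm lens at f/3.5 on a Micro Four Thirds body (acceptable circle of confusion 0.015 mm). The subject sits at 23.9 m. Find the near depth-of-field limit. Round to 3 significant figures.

17.7 m

Hyperfocal distance H = f²/(N·c) + f = 60²/(3.5 × 0.015) + 60 = 3600/0.0525 + 60 ≈ 68631.4 mm ≈ 68.63 m.
Near limit Dn = s·(H − f)/(H + s − 2f) = 23900 × (68631.4 − 60) / (68631.4 + 23900 − 2 × 60) = 23900 × 68571.4 / 92411.4 ≈ 17734 mm ≈ 17.7 m.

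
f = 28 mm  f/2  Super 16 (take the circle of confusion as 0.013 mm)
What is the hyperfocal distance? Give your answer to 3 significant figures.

30.2 m

Hyperfocal distance H = f²/(N·c) + f = 28²/(2 × 0.013) + 28 = 784/0.026 + 28 ≈ 30181.8 mm ≈ 30.2 m.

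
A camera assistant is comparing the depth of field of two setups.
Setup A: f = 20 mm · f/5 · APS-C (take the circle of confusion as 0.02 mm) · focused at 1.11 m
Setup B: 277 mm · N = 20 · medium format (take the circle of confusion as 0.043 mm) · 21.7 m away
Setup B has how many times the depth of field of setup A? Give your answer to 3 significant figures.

Setup A: H = 20²/(5×0.02) + 20 ≈ 4020.0 mm; DoF = Df − Dn = 1525.77 − 872.30 ≈ 653.47 mm.
Setup B: H = 277²/(20×0.043) + 277 ≈ 89496.8 mm; DoF = Df − Dn = 28557 − 17498 ≈ 11059 mm.
Ratio = 11059 / 653.47 ≈ 16.9.

16.9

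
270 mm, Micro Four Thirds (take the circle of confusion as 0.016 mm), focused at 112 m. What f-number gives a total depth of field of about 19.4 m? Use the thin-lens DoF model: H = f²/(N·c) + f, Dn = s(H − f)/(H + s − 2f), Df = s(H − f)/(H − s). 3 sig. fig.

f/3.51

Write h = H − f = f²/(N·c). The thin-lens limits are Dn = s·h/(h + (s−f)) and Df = s·h/(h − (s−f)), so DoF = Df − Dn = 2·s·(s−f)·h / (h² − (s−f)²).
That is a quadratic in h: DoF·h² − 2·s·(s−f)·h − DoF·(s−f)² = 0 ⇒ h = (s−f)·(s + √(s² + DoF²)) / DoF = 111730 × (112000 + √(112000² + 19400²)) / 19400 = 111730 × (112000 + 113668) / 19400 ≈ 1299683 mm.
Then N = f²/(c·h) = 270² / (0.016 × 1299683) = 72900 / 20795 ≈ 3.51.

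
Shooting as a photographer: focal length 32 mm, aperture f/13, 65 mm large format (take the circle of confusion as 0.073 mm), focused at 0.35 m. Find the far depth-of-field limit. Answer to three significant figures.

Hyperfocal distance H = f²/(N·c) + f = 32²/(13 × 0.073) + 32 = 1024/0.949 + 32 ≈ 1111.0 mm ≈ 1.111 m.
Far limit Df = s·(H − f)/(H − s) = 350 × (1111.0 − 32) / (1111.0 − 350) = 350 × 1079.0 / 761.0 ≈ 496.25 mm.

496 mm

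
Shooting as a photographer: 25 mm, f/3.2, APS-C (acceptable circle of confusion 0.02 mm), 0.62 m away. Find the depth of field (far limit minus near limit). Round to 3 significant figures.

Hyperfocal distance H = f²/(N·c) + f = 25²/(3.2 × 0.02) + 25 = 625/0.064 + 25 ≈ 9790.6 mm ≈ 9.791 m.
Near limit Dn = s·(H − f)/(H + s − 2f) = 620 × (9790.6 − 25) / (9790.6 + 620 − 2 × 25) = 620 × 9765.6 / 10360.6 ≈ 584.394 mm.
Far limit Df = s·(H − f)/(H − s) = 620 × (9790.6 − 25) / (9790.6 − 620) = 620 × 9765.6 / 9170.6 ≈ 660.226 mm.
Depth of field = Df − Dn = 660.226 − 584.394 ≈ 75.832 mm.

75.8 mm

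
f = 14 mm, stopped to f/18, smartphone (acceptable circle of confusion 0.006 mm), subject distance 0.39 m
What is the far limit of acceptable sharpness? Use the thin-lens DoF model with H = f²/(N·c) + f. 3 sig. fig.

Hyperfocal distance H = f²/(N·c) + f = 14²/(18 × 0.006) + 14 = 196/0.108 + 14 ≈ 1828.8 mm ≈ 1.829 m.
Far limit Df = s·(H − f)/(H − s) = 390 × (1828.8 − 14) / (1828.8 − 390) = 390 × 1814.8 / 1438.8 ≈ 491.92 mm.

492 mm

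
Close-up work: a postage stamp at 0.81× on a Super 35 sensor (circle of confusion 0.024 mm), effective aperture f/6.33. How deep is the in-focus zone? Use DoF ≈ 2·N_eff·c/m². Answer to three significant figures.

0.463 mm

At magnification m, DoF ≈ 2·N_eff·c/m² = 2 × 6.33 × 0.024 / 0.81² = 0.3038 / 0.6561 ≈ 0.463 mm.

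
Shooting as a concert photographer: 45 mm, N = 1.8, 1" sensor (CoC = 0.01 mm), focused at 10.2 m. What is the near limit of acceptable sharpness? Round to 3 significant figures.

9.36 m

Hyperfocal distance H = f²/(N·c) + f = 45²/(1.8 × 0.01) + 45 = 2025/0.018 + 45 ≈ 112545.0 mm ≈ 112.5 m.
Near limit Dn = s·(H − f)/(H + s − 2f) = 10200 × (112545.0 − 45) / (112545.0 + 10200 − 2 × 45) = 10200 × 112500.0 / 122655.0 ≈ 9355.5 mm ≈ 9.36 m.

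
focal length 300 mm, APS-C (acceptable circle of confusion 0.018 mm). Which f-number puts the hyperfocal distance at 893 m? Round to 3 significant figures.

f/5.60

Rearrange H = f²/(N·c) + f for N: N = f² / ((H − f)·c).
N = 300² / ((893000 − 300) × 0.018) = 90000 / 16069 ≈ 5.60.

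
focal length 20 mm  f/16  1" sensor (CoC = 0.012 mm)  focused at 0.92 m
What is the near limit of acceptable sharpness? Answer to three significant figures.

Hyperfocal distance H = f²/(N·c) + f = 20²/(16 × 0.012) + 20 = 400/0.192 + 20 ≈ 2103.3 mm ≈ 2.103 m.
Near limit Dn = s·(H − f)/(H + s − 2f) = 920 × (2103.3 − 20) / (2103.3 + 920 − 2 × 20) = 920 × 2083.3 / 2983.3 ≈ 642.46 mm ≈ 0.642 m.

0.642 m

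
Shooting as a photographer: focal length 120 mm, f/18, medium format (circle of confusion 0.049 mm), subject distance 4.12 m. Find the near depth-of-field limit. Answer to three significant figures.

3.31 m

Hyperfocal distance H = f²/(N·c) + f = 120²/(18 × 0.049) + 120 = 14400/0.882 + 120 ≈ 16446.5 mm ≈ 16.45 m.
Near limit Dn = s·(H − f)/(H + s − 2f) = 4120 × (16446.5 − 120) / (16446.5 + 4120 − 2 × 120) = 4120 × 16326.5 / 20326.5 ≈ 3309.2 mm ≈ 3.31 m.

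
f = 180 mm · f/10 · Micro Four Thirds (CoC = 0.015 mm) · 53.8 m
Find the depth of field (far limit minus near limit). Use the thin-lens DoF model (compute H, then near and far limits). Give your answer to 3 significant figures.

28.5 m

Hyperfocal distance H = f²/(N·c) + f = 180²/(10 × 0.015) + 180 = 32400/0.15 + 180 ≈ 216180.0 mm ≈ 216.2 m.
Near limit Dn = s·(H − f)/(H + s − 2f) = 53800 × (216180.0 − 180) / (216180.0 + 53800 − 2 × 180) = 53800 × 216000.0 / 269620.0 ≈ 43101 mm.
Far limit Df = s·(H − f)/(H − s) = 53800 × (216180.0 − 180) / (216180.0 − 53800) = 53800 × 216000.0 / 162380.0 ≈ 71565 mm.
Depth of field = Df − Dn = 71565 − 43101 ≈ 28464 mm ≈ 28.5 m.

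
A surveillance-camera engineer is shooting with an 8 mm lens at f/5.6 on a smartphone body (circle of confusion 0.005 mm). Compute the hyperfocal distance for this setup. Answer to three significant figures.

Hyperfocal distance H = f²/(N·c) + f = 8²/(5.6 × 0.005) + 8 = 64/0.028 + 8 ≈ 2293.7 mm ≈ 2.29 m.

2.29 m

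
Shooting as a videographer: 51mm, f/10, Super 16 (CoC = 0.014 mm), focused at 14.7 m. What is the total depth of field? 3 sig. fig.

Hyperfocal distance H = f²/(N·c) + f = 51²/(10 × 0.014) + 51 = 2601/0.14 + 51 ≈ 18629.6 mm ≈ 18.63 m.
Near limit Dn = s·(H − f)/(H + s − 2f) = 14700 × (18629.6 − 51) / (18629.6 + 14700 − 2 × 51) = 14700 × 18578.6 / 33227.6 ≈ 8219 mm.
Far limit Df = s·(H − f)/(H − s) = 14700 × (18629.6 − 51) / (18629.6 − 14700) = 14700 × 18578.6 / 3929.6 ≈ 69500 mm.
Depth of field = Df − Dn = 69500 − 8219 ≈ 61281 mm ≈ 61.3 m.

61.3 m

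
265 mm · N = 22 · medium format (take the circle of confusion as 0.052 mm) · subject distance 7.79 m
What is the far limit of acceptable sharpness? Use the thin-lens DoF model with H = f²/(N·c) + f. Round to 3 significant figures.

8.88 m

Hyperfocal distance H = f²/(N·c) + f = 265²/(22 × 0.052) + 265 = 70225/1.144 + 265 ≈ 61650.5 mm ≈ 61.65 m.
Far limit Df = s·(H − f)/(H − s) = 7790 × (61650.5 − 265) / (61650.5 − 7790) = 7790 × 61385.5 / 53860.5 ≈ 8878.4 mm ≈ 8.88 m.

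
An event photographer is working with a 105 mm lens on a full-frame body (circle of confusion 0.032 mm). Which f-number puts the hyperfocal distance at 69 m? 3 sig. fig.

Rearrange H = f²/(N·c) + f for N: N = f² / ((H − f)·c).
N = 105² / ((69000 − 105) × 0.032) = 11025 / 2205 ≈ 5.

f/5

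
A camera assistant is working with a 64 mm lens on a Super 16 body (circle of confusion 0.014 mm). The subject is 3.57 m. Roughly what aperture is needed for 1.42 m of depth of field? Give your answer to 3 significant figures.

f/16

Write h = H − f = f²/(N·c). The thin-lens limits are Dn = s·h/(h + (s−f)) and Df = s·h/(h − (s−f)), so DoF = Df − Dn = 2·s·(s−f)·h / (h² − (s−f)²).
That is a quadratic in h: DoF·h² − 2·s·(s−f)·h − DoF·(s−f)² = 0 ⇒ h = (s−f)·(s + √(s² + DoF²)) / DoF = 3506 × (3570 + √(3570² + 1420²)) / 1420 = 3506 × (3570 + 3842.04) / 1420 ≈ 18300 mm.
Then N = f²/(c·h) = 64² / (0.014 × 18300) = 4096 / 256.21 ≈ 16.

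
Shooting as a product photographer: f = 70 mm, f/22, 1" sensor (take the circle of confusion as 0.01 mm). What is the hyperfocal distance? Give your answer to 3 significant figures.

Hyperfocal distance H = f²/(N·c) + f = 70²/(22 × 0.01) + 70 = 4900/0.22 + 70 ≈ 22342.7 mm ≈ 22.3 m.

22.3 m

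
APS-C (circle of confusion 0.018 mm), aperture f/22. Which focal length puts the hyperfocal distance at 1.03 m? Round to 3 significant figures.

From H = f²/(N·c) + f, with f ≪ H: f ≈ √(H·N·c) = √(1030 × 22 × 0.018) = √407.88 ≈ 20.20 mm.
Exact: f² + N·c·f − N·c·H = 0 ⇒ f = (−N·c + √((N·c)² + 4·N·c·H))/2 = (−0.396 + √1631.7)/2 ≈ 19.999 mm ≈ 20.0 mm.

20.0 mm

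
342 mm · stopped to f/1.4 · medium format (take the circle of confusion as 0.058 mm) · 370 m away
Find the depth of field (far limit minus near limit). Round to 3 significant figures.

Hyperfocal distance H = f²/(N·c) + f = 342²/(1.4 × 0.058) + 342 = 116964/0.0812 + 342 ≈ 1440785.3 mm ≈ 1441 m.
Near limit Dn = s·(H − f)/(H + s − 2f) = 370000 × (1440785.3 − 342) / (1440785.3 + 370000 − 2 × 342) = 370000 × 1440443.3 / 1810101.3 ≈ 294439 mm.
Far limit Df = s·(H − f)/(H − s) = 370000 × (1440785.3 − 342) / (1440785.3 − 370000) = 370000 × 1440443.3 / 1070785.3 ≈ 497732 mm.
Depth of field = Df − Dn = 497732 − 294439 ≈ 203293 mm ≈ 203 m.

203 m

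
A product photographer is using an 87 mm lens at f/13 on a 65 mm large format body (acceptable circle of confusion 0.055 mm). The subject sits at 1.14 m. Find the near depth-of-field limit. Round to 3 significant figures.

Hyperfocal distance H = f²/(N·c) + f = 87²/(13 × 0.055) + 87 = 7569/0.715 + 87 ≈ 10673.0 mm ≈ 10.67 m.
Near limit Dn = s·(H − f)/(H + s − 2f) = 1140 × (10673.0 − 87) / (10673.0 + 1140 − 2 × 87) = 1140 × 10586.0 / 11639.0 ≈ 1036.9 mm ≈ 1.04 m.

1.04 m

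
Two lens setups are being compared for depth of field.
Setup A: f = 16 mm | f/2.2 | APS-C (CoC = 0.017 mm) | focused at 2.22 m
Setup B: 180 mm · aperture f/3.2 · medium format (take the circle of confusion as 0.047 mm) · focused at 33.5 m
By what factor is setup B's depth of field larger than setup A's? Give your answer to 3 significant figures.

6.66

Setup A: H = 16²/(2.2×0.017) + 16 ≈ 6860.9 mm; DoF = Df − Dn = 3274.3 − 1679.3 ≈ 1595.0 mm.
Setup B: H = 180²/(3.2×0.047) + 180 ≈ 215605.5 mm; DoF = Df − Dn = 39630 − 29013 ≈ 10617 mm.
Ratio = 10617 / 1595.0 ≈ 6.66.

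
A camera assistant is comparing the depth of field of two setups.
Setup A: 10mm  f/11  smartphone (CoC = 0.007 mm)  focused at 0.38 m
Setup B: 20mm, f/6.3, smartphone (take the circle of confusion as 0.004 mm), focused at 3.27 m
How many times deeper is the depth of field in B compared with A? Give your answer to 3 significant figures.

5.93

Setup A: H = 10²/(11×0.007) + 10 ≈ 1308.7 mm; DoF = Df − Dn = 531.39 − 295.74 ≈ 235.65 mm.
Setup B: H = 20²/(6.3×0.004) + 20 ≈ 15893.0 mm; DoF = Df − Dn = 4111.9 − 2714.3 ≈ 1397.6 mm.
Ratio = 1397.6 / 235.65 ≈ 5.93.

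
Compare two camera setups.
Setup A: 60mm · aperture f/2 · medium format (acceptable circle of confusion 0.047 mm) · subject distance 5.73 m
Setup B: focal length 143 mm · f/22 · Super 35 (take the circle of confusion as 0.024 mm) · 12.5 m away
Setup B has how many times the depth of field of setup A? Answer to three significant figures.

Setup A: H = 60²/(2×0.047) + 60 ≈ 38357.9 mm; DoF = Df − Dn = 6725.7 − 4991.1 ≈ 1734.6 mm.
Setup B: H = 143²/(22×0.024) + 143 ≈ 38872.2 mm; DoF = Df − Dn = 18357.0 − 9476.4 ≈ 8880.6 mm.
Ratio = 8880.6 / 1734.6 ≈ 5.12.

5.12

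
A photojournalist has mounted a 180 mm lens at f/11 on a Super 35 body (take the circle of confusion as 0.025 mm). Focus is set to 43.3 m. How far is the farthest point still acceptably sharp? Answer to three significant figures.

68.3 m

Hyperfocal distance H = f²/(N·c) + f = 180²/(11 × 0.025) + 180 = 32400/0.275 + 180 ≈ 117998.2 mm ≈ 118.0 m.
Far limit Df = s·(H − f)/(H − s) = 43300 × (117998.2 − 180) / (117998.2 − 43300) = 43300 × 117818.2 / 74698.2 ≈ 68295 mm ≈ 68.3 m.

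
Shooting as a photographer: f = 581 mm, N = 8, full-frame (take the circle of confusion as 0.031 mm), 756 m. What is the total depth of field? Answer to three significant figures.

Hyperfocal distance H = f²/(N·c) + f = 581²/(8 × 0.031) + 581 = 337561/0.248 + 581 ≈ 1361714.1 mm ≈ 1362 m.
Near limit Dn = s·(H − f)/(H + s − 2f) = 756000 × (1361714.1 − 581) / (1361714.1 + 756000 − 2 × 581) = 756000 × 1361133.1 / 2116552.1 ≈ 486176 mm.
Far limit Df = s·(H − f)/(H − s) = 756000 × (1361714.1 − 581) / (1361714.1 − 756000) = 756000 × 1361133.1 / 605714.1 ≈ 1698849 mm.
Depth of field = Df − Dn = 1698849 − 486176 ≈ 1212673 mm ≈ 1210 m.

1210 m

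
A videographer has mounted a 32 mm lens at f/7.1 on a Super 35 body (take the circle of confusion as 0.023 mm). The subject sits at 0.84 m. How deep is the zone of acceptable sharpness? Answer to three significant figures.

Hyperfocal distance H = f²/(N·c) + f = 32²/(7.1 × 0.023) + 32 = 1024/0.1633 + 32 ≈ 6302.7 mm ≈ 6.303 m.
Near limit Dn = s·(H − f)/(H + s − 2f) = 840 × (6302.7 − 32) / (6302.7 + 840 − 2 × 32) = 840 × 6270.7 / 7078.7 ≈ 744.12 mm.
Far limit Df = s·(H − f)/(H − s) = 840 × (6302.7 − 32) / (6302.7 − 840) = 840 × 6270.7 / 5462.7 ≈ 964.25 mm.
Depth of field = Df − Dn = 964.25 − 744.12 ≈ 220.13 mm.

220 mm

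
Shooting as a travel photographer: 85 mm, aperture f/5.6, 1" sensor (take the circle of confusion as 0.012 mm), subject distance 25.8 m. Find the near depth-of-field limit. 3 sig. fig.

Hyperfocal distance H = f²/(N·c) + f = 85²/(5.6 × 0.012) + 85 = 7225/0.0672 + 85 ≈ 107599.9 mm ≈ 107.6 m.
Near limit Dn = s·(H − f)/(H + s − 2f) = 25800 × (107599.9 − 85) / (107599.9 + 25800 − 2 × 85) = 25800 × 107514.9 / 133229.9 ≈ 20820 mm ≈ 20.8 m.

20.8 m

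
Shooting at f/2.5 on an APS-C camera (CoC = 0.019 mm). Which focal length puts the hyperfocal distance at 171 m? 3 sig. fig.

From H = f²/(N·c) + f, with f ≪ H: f ≈ √(H·N·c) = √(171000 × 2.5 × 0.019) = √8122.5 ≈ 90.12 mm.
The +f correction barely moves this — solving exactly, f² + N·c·f − N·c·H = 0 ⇒ f = (−N·c + √((N·c)² + 4·N·c·H))/2 = (−0.0475 + √32490)/2 ≈ 90.101 mm, so f ≈ 90.1 mm.

90.1 mm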